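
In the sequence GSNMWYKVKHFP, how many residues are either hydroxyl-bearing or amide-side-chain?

3

Hydroxyl-bearing: S, T, Y. Amide-side-chain: N, Q.
Hydroxyl-bearing residues here: S2, Y6 (2).
Amide-side-chain residues here: N3 (1).
The two groups share no amino acid, so total = 2 + 1 = 3.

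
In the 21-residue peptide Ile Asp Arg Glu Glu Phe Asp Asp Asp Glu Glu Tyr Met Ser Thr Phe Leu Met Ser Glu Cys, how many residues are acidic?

Only D (aspartate) and E (glutamate) carry a side-chain carboxylic acid.
Matching residues: Asp2, Glu4, Glu5, Asp7, Asp8, Asp9, Glu10, Glu11, Glu20.

9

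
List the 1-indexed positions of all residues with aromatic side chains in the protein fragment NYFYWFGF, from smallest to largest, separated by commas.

Phenylalanine (F), tryptophan (W), and tyrosine (Y) have aromatic ring side chains.
Matching residues: Y2, F3, Y4, W5, F6, F8.

2, 3, 4, 5, 6, 8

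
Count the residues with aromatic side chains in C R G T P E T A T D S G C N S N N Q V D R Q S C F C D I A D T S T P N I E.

The aromatic amino acids are Phe (F, benzyl), Trp (W, indole), and Tyr (Y, phenol).
Matching residues: F25.

1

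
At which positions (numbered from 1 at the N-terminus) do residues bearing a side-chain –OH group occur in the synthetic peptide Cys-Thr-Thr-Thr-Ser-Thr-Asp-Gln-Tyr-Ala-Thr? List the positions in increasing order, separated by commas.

2, 3, 4, 5, 6, 9, 11

S, T, and Y are the three residues with a side-chain hydroxyl.
Matching residues: Thr2, Thr3, Thr4, Ser5, Thr6, Tyr9, Thr11.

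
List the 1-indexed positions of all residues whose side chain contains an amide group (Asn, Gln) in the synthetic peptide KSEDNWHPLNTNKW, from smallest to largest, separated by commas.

5, 10, 12

Matching residues: N5, N10, N12.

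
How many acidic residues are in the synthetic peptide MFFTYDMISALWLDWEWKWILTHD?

Only D (aspartate) and E (glutamate) carry a side-chain carboxylic acid.
Matching residues: D6, D14, E16, D24.

4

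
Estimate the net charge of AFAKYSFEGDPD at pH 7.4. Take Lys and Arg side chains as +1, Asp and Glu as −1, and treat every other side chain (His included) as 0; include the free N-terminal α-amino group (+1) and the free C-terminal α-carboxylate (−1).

Positive (K, R): K4 → +1.
Negative (D, E): E8, D10, D12 → −3.
The N-terminus (+1) and C-terminus (−1) cancel.
Net charge = (+1) + (−3) = −2.

-2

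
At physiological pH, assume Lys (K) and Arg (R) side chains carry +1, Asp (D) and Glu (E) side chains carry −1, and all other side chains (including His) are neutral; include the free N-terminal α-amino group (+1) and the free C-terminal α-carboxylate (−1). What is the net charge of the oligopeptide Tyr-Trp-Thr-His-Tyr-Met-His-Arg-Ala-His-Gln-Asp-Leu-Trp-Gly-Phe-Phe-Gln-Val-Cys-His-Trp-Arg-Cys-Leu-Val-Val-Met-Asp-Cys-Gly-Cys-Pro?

Positive (K, R): Arg8, Arg23 → +2.
Negative (D, E): Asp12, Asp29 → −2.
The N-terminus (+1) and C-terminus (−1) cancel.
Net charge = (+2) + (−2) = 0.

0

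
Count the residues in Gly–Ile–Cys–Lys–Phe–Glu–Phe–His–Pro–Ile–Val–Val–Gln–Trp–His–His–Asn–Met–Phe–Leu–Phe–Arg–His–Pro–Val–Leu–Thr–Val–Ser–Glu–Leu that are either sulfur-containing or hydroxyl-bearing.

4

Sulfur-containing: C, M. Hydroxyl-bearing: S, T, Y.
Sulfur-containing residues here: Cys3, Met18 (2).
Hydroxyl-bearing residues here: Thr27, Ser29 (2).
The two groups share no amino acid, so total = 2 + 2 = 4.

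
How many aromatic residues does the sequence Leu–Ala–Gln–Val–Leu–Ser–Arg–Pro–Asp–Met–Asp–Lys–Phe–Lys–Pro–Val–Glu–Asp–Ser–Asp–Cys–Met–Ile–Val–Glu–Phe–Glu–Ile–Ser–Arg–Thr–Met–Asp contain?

2

Phenylalanine (F), tryptophan (W), and tyrosine (Y) have aromatic ring side chains.
Matching residues: Phe13, Phe26.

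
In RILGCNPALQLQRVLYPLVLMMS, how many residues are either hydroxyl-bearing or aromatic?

2

Hydroxyl-bearing: S, T, Y. Aromatic: F, W, Y.
Hydroxyl-bearing residues here: Y16, S23 (2).
Aromatic residues here: Y16 (1).
Y is in both groups, so the 1 Y residue must not be double-counted.
Total = 2 + 1 − 1 = 2.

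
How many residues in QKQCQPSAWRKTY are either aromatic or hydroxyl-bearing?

4

Aromatic: F, W, Y. Hydroxyl-bearing: S, T, Y.
Aromatic residues here: W9, Y13 (2).
Hydroxyl-bearing residues here: S7, T12, Y13 (3).
Y is in both groups, so the 1 Y residue must not be double-counted.
Total = 2 + 3 − 1 = 4.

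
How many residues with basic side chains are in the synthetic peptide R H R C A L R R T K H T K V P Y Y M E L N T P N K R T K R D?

The basic amino acids are Lys (K), Arg (R), and His (H).
Matching residues: R1, H2, R3, R7, R8, K10, H11, K13, K25, R26, K28, R29.

12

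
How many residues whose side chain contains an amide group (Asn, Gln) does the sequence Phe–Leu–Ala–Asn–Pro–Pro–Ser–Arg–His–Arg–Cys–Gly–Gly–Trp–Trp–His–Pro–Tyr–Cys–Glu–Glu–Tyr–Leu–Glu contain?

Matching residues: Asn4.

1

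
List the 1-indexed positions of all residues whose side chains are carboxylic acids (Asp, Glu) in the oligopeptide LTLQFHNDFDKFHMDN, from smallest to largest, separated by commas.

8, 10, 15

Matching residues: D8, D10, D15.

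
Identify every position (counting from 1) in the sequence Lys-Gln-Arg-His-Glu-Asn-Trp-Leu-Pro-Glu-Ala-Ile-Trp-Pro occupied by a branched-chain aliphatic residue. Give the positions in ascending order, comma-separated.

V, L, and I make up the branched-chain aliphatic group.
Matching residues: Leu8, Ile12.

8, 12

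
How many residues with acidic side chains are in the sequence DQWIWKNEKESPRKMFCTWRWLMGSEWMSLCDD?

Aspartate (D) and glutamate (E) have carboxylic-acid side chains and are the acidic amino acids.
Matching residues: D1, E8, E10, E26, D32, D33.

6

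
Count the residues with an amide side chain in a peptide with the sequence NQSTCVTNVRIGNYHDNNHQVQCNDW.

9

Asparagine (N) and glutamine (Q) have uncharged amide side chains.
Matching residues: N1, Q2, N8, N13, N17, N18, Q20, Q22, N24.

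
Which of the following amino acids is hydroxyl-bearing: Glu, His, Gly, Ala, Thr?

Thr

S, T, and Y are the three residues with a side-chain hydroxyl.
Of the listed options, only Thr belongs to this group.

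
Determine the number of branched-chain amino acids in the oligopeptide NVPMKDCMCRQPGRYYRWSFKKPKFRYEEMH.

1

Valine (V), leucine (L), and isoleucine (I) are the branched-chain amino acids.
Matching residues: V2.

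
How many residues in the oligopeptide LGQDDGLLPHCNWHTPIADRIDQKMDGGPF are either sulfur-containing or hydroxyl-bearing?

Sulfur-containing: C, M. Hydroxyl-bearing: S, T, Y.
Sulfur-containing residues here: C11, M25 (2).
Hydroxyl-bearing residues here: T15 (1).
The two groups share no amino acid, so total = 2 + 1 = 3.

3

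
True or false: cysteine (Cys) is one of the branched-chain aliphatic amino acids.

False

The BCAAs are Val, Leu, and Ile — aliphatic side chains with a branch point.
Cysteine is not in this group.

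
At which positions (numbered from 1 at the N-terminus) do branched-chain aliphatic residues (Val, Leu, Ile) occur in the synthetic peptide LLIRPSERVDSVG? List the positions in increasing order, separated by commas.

Matching residues: L1, L2, I3, V9, V12.

1, 2, 3, 9, 12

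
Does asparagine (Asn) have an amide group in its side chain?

Yes

Only N (asparagine) and Q (glutamine) carry a side-chain carboxamide.
Asparagine is in this group.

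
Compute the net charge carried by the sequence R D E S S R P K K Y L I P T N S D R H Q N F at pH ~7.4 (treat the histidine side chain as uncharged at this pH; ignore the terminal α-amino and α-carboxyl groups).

+2

The side chains ionized at physiological pH are Lys/Arg (+1) and Asp/Glu (−1); with His treated as neutral, nothing else contributes.
Positive (K, R): R1, R6, K8, K9, R18 → +5.
Negative (D, E): D2, E3, D17 → −3.
Net charge = (+5) + (−3) = +2.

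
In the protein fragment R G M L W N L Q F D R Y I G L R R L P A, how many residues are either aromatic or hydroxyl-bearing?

3

Aromatic: F, W, Y. Hydroxyl-bearing: S, T, Y.
Aromatic residues here: W5, F9, Y12 (3).
Hydroxyl-bearing residues here: Y12 (1).
Y is in both groups, so the 1 Y residue must not be double-counted.
Total = 3 + 1 − 1 = 3.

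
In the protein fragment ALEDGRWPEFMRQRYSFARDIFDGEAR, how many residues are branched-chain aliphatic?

The BCAAs are Val, Leu, and Ile — aliphatic side chains with a branch point.
Matching residues: L2, I21.

2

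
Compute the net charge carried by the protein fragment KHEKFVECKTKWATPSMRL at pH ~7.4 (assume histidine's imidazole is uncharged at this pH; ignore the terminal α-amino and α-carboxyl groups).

Near pH 7.4, K and R contribute +1 each, D and E contribute −1 each, and every other side chain (His included, as stated) is uncharged.
Positive (K, R): K1, K4, K9, K11, R18 → +5.
Negative (D, E): E3, E7 → −2.
Net charge = (+5) + (−2) = +3.

+3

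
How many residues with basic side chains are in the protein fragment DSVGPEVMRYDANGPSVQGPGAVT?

Lysine (K), arginine (R), and histidine (H) have basic, nitrogen-containing side chains.
Matching residues: R9.

1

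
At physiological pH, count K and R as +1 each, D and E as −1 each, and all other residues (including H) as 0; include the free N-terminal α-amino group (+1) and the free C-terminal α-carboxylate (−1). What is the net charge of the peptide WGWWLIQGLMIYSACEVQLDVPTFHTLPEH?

-3

Positive (K, R): none → +0.
Negative (D, E): E16, D20, E29 → −3.
The N-terminus (+1) and C-terminus (−1) cancel.
Net charge = (+0) + (−3) = −3.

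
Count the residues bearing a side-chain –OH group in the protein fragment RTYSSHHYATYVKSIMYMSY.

The –OH-bearing residues are Ser, Thr (aliphatic alcohols), and Tyr (phenol).
Matching residues: T2, Y3, S4, S5, Y8, T10, Y11, S14, Y17, S19, Y20.

11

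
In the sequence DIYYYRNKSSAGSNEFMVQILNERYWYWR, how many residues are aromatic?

8

F, W, and Y each carry an aromatic ring on the side chain.
Matching residues: Y3, Y4, Y5, F16, Y25, W26, Y27, W28.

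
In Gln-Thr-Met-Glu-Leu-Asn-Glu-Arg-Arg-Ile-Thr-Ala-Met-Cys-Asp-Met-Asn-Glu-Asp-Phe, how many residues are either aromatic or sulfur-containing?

5

Aromatic: F, W, Y. Sulfur-containing: C, M.
Aromatic residues here: Phe20 (1).
Sulfur-containing residues here: Met3, Met13, Cys14, Met16 (4).
The two groups share no amino acid, so total = 1 + 4 = 5.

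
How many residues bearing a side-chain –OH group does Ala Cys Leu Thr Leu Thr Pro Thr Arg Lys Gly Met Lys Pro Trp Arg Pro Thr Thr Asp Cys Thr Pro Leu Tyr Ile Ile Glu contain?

S, T, and Y are the three residues with a side-chain hydroxyl.
Matching residues: Thr4, Thr6, Thr8, Thr18, Thr19, Thr22, Tyr25.

7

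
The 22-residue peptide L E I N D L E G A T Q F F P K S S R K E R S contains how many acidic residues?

The acidic residues are Asp (D) and Glu (E), whose side chains end in a carboxylate group.
Matching residues: E2, D5, E7, E20.

4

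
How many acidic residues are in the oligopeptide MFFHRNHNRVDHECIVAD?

Only D (aspartate) and E (glutamate) carry a side-chain carboxylic acid.
Matching residues: D11, E13, D18.

3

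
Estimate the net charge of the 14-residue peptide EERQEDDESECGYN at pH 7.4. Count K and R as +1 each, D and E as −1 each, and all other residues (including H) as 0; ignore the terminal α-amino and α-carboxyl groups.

Positive (K, R): R3 → +1.
Negative (D, E): E1, E2, E5, D6, D7, E8, E10 → −7.
Net charge = (+1) + (−7) = −6.

-6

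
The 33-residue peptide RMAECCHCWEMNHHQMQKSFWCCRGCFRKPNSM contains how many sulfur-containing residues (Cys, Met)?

10

Matching residues: M2, C5, C6, C8, M11, M16, C22, C23, C26, M33.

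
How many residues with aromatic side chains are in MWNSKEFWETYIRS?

F, W, and Y each carry an aromatic ring on the side chain.
Matching residues: W2, F7, W8, Y11.

4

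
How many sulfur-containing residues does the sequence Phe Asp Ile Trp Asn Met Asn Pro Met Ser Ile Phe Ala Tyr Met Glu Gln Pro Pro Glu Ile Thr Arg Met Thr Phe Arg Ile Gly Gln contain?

4

Cysteine (C, thiol) and methionine (M, thioether) are the two sulfur-containing amino acids.
Matching residues: Met6, Met9, Met15, Met24.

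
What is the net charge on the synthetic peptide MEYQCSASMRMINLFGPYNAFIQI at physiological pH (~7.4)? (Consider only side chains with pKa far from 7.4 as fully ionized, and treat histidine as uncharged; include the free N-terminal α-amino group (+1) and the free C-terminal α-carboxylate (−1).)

0

The side chains ionized at physiological pH are Lys/Arg (+1) and Asp/Glu (−1); with His treated as neutral, nothing else contributes.
Positive (K, R): R10 → +1.
Negative (D, E): E2 → −1.
The N-terminus (+1) and C-terminus (−1) cancel.
Net charge = (+1) + (−1) = 0.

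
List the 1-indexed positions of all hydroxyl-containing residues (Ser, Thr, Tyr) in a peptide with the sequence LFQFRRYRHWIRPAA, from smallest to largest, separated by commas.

Matching residues: Y7.

7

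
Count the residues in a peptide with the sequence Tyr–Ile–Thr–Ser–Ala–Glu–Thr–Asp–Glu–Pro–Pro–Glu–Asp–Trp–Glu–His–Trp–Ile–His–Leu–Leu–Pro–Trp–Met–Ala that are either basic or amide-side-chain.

Basic: H, K, R. Amide-side-chain: N, Q.
Basic residues here: His16, His19 (2).
Amide-side-chain residues here: none (0).
The two groups share no amino acid, so total = 2 + 0 = 2.

2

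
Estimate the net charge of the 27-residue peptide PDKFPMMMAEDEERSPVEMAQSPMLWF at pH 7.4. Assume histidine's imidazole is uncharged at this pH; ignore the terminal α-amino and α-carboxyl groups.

-4

Near pH 7.4, K and R contribute +1 each, D and E contribute −1 each, and every other side chain (His included, as stated) is uncharged.
Positive (K, R): K3, R14 → +2.
Negative (D, E): D2, E10, D11, E12, E13, E18 → −6.
Net charge = (+2) + (−6) = −4.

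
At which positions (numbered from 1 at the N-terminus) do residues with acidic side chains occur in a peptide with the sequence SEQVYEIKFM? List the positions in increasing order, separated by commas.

Only D (aspartate) and E (glutamate) carry a side-chain carboxylic acid.
Matching residues: E2, E6.

2, 6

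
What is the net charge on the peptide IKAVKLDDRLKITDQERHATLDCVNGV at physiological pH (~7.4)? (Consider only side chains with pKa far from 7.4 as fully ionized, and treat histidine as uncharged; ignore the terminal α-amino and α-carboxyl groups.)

The side chains ionized at physiological pH are Lys/Arg (+1) and Asp/Glu (−1); with His treated as neutral, nothing else contributes.
Positive (K, R): K2, K5, R9, K11, R17 → +5.
Negative (D, E): D7, D8, D14, E16, D22 → −5.
Net charge = (+5) + (−5) = 0.

0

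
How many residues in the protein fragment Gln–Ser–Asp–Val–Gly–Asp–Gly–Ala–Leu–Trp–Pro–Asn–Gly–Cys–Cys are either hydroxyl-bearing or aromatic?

2

Hydroxyl-bearing: S, T, Y. Aromatic: F, W, Y.
Hydroxyl-bearing residues here: Ser2 (1).
Aromatic residues here: Trp10 (1).
(Y belongs to both groups, but none appear in this sequence.) Total = 1 + 1 = 2.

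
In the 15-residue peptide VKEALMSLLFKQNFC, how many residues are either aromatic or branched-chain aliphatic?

6

Aromatic: F, W, Y. Branched-chain aliphatic: I, L, V.
Aromatic residues here: F10, F14 (2).
Branched-chain aliphatic residues here: V1, L5, L8, L9 (4).
The two groups share no amino acid, so total = 2 + 4 = 6.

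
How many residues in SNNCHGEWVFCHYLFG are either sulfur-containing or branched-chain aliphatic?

4

Sulfur-containing: C, M. Branched-chain aliphatic: I, L, V.
Sulfur-containing residues here: C4, C11 (2).
Branched-chain aliphatic residues here: V9, L14 (2).
The two groups share no amino acid, so total = 2 + 2 = 4.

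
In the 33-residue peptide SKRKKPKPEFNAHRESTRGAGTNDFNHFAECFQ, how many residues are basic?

9

Lysine (K), arginine (R), and histidine (H) have basic, nitrogen-containing side chains.
Matching residues: K2, R3, K4, K5, K7, H13, R14, R18, H27.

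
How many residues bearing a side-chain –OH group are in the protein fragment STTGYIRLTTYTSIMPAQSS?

11

S, T, and Y are the three residues with a side-chain hydroxyl.
Matching residues: S1, T2, T3, Y5, T9, T10, Y11, T12, S13, S19, S20.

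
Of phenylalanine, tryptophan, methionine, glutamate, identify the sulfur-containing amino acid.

Only Cys (C) and Met (M) have a sulfur atom in the side chain.
Of the listed options, only methionine belongs to this group.

methionine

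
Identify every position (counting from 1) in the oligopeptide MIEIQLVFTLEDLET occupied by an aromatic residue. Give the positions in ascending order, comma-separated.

8

F, W, and Y each carry an aromatic ring on the side chain.
Matching residues: F8.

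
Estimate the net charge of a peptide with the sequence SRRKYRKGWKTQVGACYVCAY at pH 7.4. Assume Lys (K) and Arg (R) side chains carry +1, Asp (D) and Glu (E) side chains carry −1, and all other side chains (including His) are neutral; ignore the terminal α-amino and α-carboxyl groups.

+6

Positive (K, R): R2, R3, K4, R6, K7, K10 → +6.
Negative (D, E): none → −0.
Net charge = (+6) + (−0) = +6.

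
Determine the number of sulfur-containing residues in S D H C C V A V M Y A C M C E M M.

8

Cysteine (C, thiol) and methionine (M, thioether) are the two sulfur-containing amino acids.
Matching residues: C4, C5, M9, C12, M13, C14, M16, M17.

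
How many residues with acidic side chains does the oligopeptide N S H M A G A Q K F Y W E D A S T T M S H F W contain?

Only D (aspartate) and E (glutamate) carry a side-chain carboxylic acid.
Matching residues: E13, D14.

2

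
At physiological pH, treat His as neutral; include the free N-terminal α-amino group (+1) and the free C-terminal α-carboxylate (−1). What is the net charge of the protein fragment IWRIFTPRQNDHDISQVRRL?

Near pH 7.4, K and R contribute +1 each, D and E contribute −1 each, and every other side chain (His included, as stated) is uncharged.
Positive (K, R): R3, R8, R18, R19 → +4.
Negative (D, E): D11, D13 → −2.
The N-terminus (+1) and C-terminus (−1) cancel.
Net charge = (+4) + (−2) = +2.

+2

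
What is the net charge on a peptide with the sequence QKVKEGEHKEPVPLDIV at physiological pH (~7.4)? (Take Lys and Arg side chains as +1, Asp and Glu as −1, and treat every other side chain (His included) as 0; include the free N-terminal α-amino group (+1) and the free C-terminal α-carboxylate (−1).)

-1

Positive (K, R): K2, K4, K9 → +3.
Negative (D, E): E5, E7, E10, D15 → −4.
The N-terminus (+1) and C-terminus (−1) cancel.
Net charge = (+3) + (−4) = −1.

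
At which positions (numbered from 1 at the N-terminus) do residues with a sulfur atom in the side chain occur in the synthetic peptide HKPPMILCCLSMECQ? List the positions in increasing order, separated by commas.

Only Cys (C) and Met (M) have a sulfur atom in the side chain.
Matching residues: M5, C8, C9, M12, C14.

5, 8, 9, 12, 14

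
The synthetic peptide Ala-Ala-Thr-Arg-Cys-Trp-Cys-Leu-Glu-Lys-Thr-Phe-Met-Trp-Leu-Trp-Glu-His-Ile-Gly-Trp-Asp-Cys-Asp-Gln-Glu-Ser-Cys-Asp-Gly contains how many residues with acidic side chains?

6

The acidic residues are Asp (D) and Glu (E), whose side chains end in a carboxylate group.
Matching residues: Glu9, Glu17, Asp22, Asp24, Glu26, Asp29.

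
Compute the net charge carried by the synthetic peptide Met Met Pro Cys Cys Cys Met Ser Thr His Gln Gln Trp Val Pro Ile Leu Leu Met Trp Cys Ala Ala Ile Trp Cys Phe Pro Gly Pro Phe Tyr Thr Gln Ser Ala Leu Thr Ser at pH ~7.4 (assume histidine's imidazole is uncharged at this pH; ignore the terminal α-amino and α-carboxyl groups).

0

At pH ~7.4 the Lys and Arg side chains are protonated (+1), the Asp and Glu side chains are deprotonated (−1), and with His taken as neutral all other side chains carry no charge.
Positive (K, R): none → +0.
Negative (D, E): none → −0.
Net charge = (+0) + (−0) = 0.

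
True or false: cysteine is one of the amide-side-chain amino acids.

False

The amide-side-chain residues are Asn (N) and Gln (Q).
Cysteine is not in this group.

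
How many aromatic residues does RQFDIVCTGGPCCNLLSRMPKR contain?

The aromatic amino acids are Phe (F, benzyl), Trp (W, indole), and Tyr (Y, phenol).
Matching residues: F3.

1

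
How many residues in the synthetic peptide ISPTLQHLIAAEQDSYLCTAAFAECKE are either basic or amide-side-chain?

Basic: H, K, R. Amide-side-chain: N, Q.
Basic residues here: H7, K26 (2).
Amide-side-chain residues here: Q6, Q13 (2).
The two groups share no amino acid, so total = 2 + 2 = 4.

4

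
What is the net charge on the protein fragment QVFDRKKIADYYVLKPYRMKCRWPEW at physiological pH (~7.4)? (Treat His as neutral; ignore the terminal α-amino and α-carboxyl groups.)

+4

Near pH 7.4, K and R contribute +1 each, D and E contribute −1 each, and every other side chain (His included, as stated) is uncharged.
Positive (K, R): R5, K6, K7, K15, R18, K20, R22 → +7.
Negative (D, E): D4, D10, E25 → −3.
Net charge = (+7) + (−3) = +4.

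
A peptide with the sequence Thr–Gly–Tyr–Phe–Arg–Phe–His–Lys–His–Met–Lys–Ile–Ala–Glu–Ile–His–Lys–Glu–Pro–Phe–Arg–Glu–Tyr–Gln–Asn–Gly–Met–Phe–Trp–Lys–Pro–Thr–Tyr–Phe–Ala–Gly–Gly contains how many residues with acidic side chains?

3

Aspartate (D) and glutamate (E) have carboxylic-acid side chains and are the acidic amino acids.
Matching residues: Glu14, Glu18, Glu22.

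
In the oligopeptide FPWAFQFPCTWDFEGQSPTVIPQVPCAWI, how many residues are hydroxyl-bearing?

3

Serine (S), threonine (T), and tyrosine (Y) each carry a hydroxyl group on the side chain.
Matching residues: T10, S17, T19.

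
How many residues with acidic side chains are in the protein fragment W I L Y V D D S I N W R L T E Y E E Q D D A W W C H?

Aspartate (D) and glutamate (E) have carboxylic-acid side chains and are the acidic amino acids.
Matching residues: D6, D7, E15, E17, E18, D20, D21.

7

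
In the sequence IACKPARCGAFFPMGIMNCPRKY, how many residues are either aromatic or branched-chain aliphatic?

Aromatic: F, W, Y. Branched-chain aliphatic: I, L, V.
Aromatic residues here: F11, F12, Y23 (3).
Branched-chain aliphatic residues here: I1, I16 (2).
The two groups share no amino acid, so total = 3 + 2 = 5.

5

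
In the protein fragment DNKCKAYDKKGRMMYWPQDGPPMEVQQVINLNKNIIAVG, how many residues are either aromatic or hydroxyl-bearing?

Aromatic: F, W, Y. Hydroxyl-bearing: S, T, Y.
Aromatic residues here: Y7, Y15, W16 (3).
Hydroxyl-bearing residues here: Y7, Y15 (2).
Y is in both groups, so the 2 Y residues must not be double-counted.
Total = 3 + 2 − 2 = 3.

3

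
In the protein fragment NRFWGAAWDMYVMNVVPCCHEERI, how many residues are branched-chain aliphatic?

4

The BCAAs are Val, Leu, and Ile — aliphatic side chains with a branch point.
Matching residues: V12, V15, V16, I24.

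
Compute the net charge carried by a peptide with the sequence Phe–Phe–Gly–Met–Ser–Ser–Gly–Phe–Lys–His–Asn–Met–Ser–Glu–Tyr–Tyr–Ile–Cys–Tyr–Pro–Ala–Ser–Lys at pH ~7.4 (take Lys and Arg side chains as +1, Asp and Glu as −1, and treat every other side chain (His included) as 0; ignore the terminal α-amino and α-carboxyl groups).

+1

Positive (K, R): Lys9, Lys23 → +2.
Negative (D, E): Glu14 → −1.
Net charge = (+2) + (−1) = +1.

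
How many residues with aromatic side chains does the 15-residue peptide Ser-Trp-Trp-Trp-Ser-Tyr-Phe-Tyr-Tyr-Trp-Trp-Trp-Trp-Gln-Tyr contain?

12

Phenylalanine (F), tryptophan (W), and tyrosine (Y) have aromatic ring side chains.
Matching residues: Trp2, Trp3, Trp4, Tyr6, Phe7, Tyr8, Tyr9, Trp10, Trp11, Trp12, Trp13, Tyr15.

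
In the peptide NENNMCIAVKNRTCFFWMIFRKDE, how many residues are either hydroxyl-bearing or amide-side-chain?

Hydroxyl-bearing: S, T, Y. Amide-side-chain: N, Q.
Hydroxyl-bearing residues here: T13 (1).
Amide-side-chain residues here: N1, N3, N4, N11 (4).
The two groups share no amino acid, so total = 1 + 4 = 5.

5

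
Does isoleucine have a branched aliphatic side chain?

V, L, and I make up the branched-chain aliphatic group.
Isoleucine is in this group.

Yes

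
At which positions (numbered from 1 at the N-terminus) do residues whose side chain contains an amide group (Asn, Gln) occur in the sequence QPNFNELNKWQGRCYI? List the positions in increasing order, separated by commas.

Matching residues: Q1, N3, N5, N8, Q11.

1, 3, 5, 8, 11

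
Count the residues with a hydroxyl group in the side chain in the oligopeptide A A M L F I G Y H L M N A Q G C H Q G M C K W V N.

1

Serine (S), threonine (T), and tyrosine (Y) each carry a hydroxyl group on the side chain.
Matching residues: Y8.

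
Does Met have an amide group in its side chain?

Only N (asparagine) and Q (glutamine) carry a side-chain carboxamide.
Methionine is not in this group.

No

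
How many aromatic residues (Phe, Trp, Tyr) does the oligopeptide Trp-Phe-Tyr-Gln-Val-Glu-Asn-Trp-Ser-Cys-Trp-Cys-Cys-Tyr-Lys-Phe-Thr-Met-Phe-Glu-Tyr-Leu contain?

9

Matching residues: Trp1, Phe2, Tyr3, Trp8, Trp11, Tyr14, Phe16, Phe19, Tyr21.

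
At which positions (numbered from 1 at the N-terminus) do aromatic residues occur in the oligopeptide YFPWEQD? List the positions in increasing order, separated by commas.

The aromatic amino acids are Phe (F, benzyl), Trp (W, indole), and Tyr (Y, phenol).
Matching residues: Y1, F2, W4.

1, 2, 4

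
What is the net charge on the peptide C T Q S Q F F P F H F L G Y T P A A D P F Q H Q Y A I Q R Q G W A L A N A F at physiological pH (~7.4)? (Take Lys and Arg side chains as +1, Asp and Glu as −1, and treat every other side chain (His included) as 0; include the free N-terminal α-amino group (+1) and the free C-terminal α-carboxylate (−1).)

Positive (K, R): R29 → +1.
Negative (D, E): D19 → −1.
The N-terminus (+1) and C-terminus (−1) cancel.
Net charge = (+1) + (−1) = 0.

0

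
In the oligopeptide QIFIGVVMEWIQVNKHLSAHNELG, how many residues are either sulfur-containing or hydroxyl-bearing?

Sulfur-containing: C, M. Hydroxyl-bearing: S, T, Y.
Sulfur-containing residues here: M8 (1).
Hydroxyl-bearing residues here: S18 (1).
The two groups share no amino acid, so total = 1 + 1 = 2.

2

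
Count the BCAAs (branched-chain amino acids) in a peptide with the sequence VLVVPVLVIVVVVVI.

14

The BCAAs are Val, Leu, and Ile — aliphatic side chains with a branch point.
Matching residues: V1, L2, V3, V4, V6, L7, V8, I9, V10, V11, V12, V13, V14, I15.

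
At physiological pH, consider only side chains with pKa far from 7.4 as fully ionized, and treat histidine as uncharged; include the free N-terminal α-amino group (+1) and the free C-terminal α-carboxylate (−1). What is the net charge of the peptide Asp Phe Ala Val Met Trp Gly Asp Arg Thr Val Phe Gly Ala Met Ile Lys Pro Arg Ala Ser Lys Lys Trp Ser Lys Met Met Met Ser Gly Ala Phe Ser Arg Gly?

+5

Near pH 7.4, K and R contribute +1 each, D and E contribute −1 each, and every other side chain (His included, as stated) is uncharged.
Positive (K, R): Arg9, Lys17, Arg19, Lys22, Lys23, Lys26, Arg35 → +7.
Negative (D, E): Asp1, Asp8 → −2.
The N-terminus (+1) and C-terminus (−1) cancel.
Net charge = (+7) + (−2) = +5.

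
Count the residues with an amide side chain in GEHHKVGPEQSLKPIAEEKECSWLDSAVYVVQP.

2

The amide-side-chain residues are Asn (N) and Gln (Q).
Matching residues: Q10, Q32.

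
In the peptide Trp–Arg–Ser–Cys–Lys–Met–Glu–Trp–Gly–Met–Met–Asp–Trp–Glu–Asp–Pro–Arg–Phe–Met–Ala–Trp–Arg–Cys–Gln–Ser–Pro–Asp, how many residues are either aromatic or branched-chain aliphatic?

5

Aromatic: F, W, Y. Branched-chain aliphatic: I, L, V.
Aromatic residues here: Trp1, Trp8, Trp13, Phe18, Trp21 (5).
Branched-chain aliphatic residues here: none (0).
The two groups share no amino acid, so total = 5 + 0 = 5.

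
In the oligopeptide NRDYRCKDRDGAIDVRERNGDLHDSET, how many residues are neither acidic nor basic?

12

Acidic: D, E. Basic: K, R, H. All other residues are neither.
Matching residues: N1, Y4, C6, G11, A12, I13, V15, N19, G20, L22, S25, T27.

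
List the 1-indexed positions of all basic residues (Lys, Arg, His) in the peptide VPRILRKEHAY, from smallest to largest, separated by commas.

Matching residues: R3, R6, K7, H9.

3, 6, 7, 9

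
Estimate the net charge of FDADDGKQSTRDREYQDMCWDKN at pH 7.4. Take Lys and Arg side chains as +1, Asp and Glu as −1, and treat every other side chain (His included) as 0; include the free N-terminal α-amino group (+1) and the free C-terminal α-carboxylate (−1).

Positive (K, R): K7, R11, R13, K22 → +4.
Negative (D, E): D2, D4, D5, D12, E14, D17, D21 → −7.
The N-terminus (+1) and C-terminus (−1) cancel.
Net charge = (+4) + (−7) = −3.

-3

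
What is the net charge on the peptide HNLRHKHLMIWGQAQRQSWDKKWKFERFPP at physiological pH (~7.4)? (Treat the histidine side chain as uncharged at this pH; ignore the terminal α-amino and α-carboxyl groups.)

Near pH 7.4, K and R contribute +1 each, D and E contribute −1 each, and every other side chain (His included, as stated) is uncharged.
Positive (K, R): R4, K6, R16, K21, K22, K24, R27 → +7.
Negative (D, E): D20, E26 → −2.
Net charge = (+7) + (−2) = +5.

+5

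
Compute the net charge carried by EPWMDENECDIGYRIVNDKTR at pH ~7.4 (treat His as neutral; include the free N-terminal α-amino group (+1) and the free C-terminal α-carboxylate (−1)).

-3

The side chains ionized at physiological pH are Lys/Arg (+1) and Asp/Glu (−1); with His treated as neutral, nothing else contributes.
Positive (K, R): R14, K19, R21 → +3.
Negative (D, E): E1, D5, E6, E8, D10, D18 → −6.
The N-terminus (+1) and C-terminus (−1) cancel.
Net charge = (+3) + (−6) = −3.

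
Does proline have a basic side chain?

The basic amino acids are Lys (K), Arg (R), and His (H).
Proline is not in this group.

No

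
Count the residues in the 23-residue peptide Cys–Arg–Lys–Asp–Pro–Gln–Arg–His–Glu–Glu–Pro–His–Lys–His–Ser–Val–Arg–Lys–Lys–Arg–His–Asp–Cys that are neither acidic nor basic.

Acidic: D, E. Basic: K, R, H. All other residues are neither.
Matching residues: Cys1, Pro5, Gln6, Pro11, Ser15, Val16, Cys23.

7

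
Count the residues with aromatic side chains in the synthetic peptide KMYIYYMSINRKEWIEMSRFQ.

5

Phenylalanine (F), tryptophan (W), and tyrosine (Y) have aromatic ring side chains.
Matching residues: Y3, Y5, Y6, W14, F20.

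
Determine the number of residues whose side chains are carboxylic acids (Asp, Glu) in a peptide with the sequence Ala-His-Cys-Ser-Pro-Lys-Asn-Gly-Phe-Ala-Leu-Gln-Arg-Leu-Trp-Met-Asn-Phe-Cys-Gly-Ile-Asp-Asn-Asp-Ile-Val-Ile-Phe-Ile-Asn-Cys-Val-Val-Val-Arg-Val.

Matching residues: Asp22, Asp24.

2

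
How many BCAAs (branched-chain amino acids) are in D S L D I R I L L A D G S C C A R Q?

The BCAAs are Val, Leu, and Ile — aliphatic side chains with a branch point.
Matching residues: L3, I5, I7, L8, L9.

5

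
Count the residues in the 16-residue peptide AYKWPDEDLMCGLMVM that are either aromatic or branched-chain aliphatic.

5

Aromatic: F, W, Y. Branched-chain aliphatic: I, L, V.
Aromatic residues here: Y2, W4 (2).
Branched-chain aliphatic residues here: L9, L13, V15 (3).
The two groups share no amino acid, so total = 2 + 3 = 5.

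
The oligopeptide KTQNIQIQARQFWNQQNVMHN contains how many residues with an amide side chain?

10

Asparagine (N) and glutamine (Q) have uncharged amide side chains.
Matching residues: Q3, N4, Q6, Q8, Q11, N14, Q15, Q16, N17, N21.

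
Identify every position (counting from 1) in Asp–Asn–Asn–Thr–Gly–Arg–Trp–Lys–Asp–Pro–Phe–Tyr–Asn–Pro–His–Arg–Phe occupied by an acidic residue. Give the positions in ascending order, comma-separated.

1, 9

The acidic residues are Asp (D) and Glu (E), whose side chains end in a carboxylate group.
Matching residues: Asp1, Asp9.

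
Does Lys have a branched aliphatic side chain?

Valine (V), leucine (L), and isoleucine (I) are the branched-chain amino acids.
Lysine is not in this group.

No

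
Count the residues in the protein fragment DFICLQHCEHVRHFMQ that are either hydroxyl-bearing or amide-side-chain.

Hydroxyl-bearing: S, T, Y. Amide-side-chain: N, Q.
Hydroxyl-bearing residues here: none (0).
Amide-side-chain residues here: Q6, Q16 (2).
The two groups share no amino acid, so total = 0 + 2 = 2.

2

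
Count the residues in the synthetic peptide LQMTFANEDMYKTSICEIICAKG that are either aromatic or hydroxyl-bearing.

5

Aromatic: F, W, Y. Hydroxyl-bearing: S, T, Y.
Aromatic residues here: F5, Y11 (2).
Hydroxyl-bearing residues here: T4, Y11, T13, S14 (4).
Y is in both groups, so the 1 Y residue must not be double-counted.
Total = 2 + 4 − 1 = 5.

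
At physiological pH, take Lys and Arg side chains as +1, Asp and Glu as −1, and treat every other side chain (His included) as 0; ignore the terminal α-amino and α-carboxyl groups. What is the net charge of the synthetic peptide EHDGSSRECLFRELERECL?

-3

Positive (K, R): R7, R12, R16 → +3.
Negative (D, E): E1, D3, E8, E13, E15, E17 → −6.
Net charge = (+3) + (−6) = −3.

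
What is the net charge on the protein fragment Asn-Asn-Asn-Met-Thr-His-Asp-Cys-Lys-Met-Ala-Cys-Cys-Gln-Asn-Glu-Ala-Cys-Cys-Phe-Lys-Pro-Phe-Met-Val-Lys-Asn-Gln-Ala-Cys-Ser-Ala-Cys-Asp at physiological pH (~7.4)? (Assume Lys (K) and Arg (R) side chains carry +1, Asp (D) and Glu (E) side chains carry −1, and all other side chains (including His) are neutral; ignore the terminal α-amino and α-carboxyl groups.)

0

Positive (K, R): Lys9, Lys21, Lys26 → +3.
Negative (D, E): Asp7, Glu16, Asp34 → −3.
Net charge = (+3) + (−3) = 0.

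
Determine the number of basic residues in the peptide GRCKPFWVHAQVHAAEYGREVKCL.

Lysine (K), arginine (R), and histidine (H) have basic, nitrogen-containing side chains.
Matching residues: R2, K4, H9, H13, R19, K22.

6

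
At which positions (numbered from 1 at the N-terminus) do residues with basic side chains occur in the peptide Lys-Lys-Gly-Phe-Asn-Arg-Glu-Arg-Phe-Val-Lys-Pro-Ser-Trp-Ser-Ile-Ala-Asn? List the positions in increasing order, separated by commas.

K, R, and H are the three residues with basic side chains (ε-amine, guanidinium, and imidazole respectively).
Matching residues: Lys1, Lys2, Arg6, Arg8, Lys11.

1, 2, 6, 8, 11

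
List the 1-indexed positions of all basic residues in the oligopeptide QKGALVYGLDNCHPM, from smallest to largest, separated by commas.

Lysine (K), arginine (R), and histidine (H) have basic, nitrogen-containing side chains.
Matching residues: K2, H13.

2, 13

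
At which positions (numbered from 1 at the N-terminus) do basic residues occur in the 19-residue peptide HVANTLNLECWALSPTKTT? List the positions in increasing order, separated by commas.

The basic amino acids are Lys (K), Arg (R), and His (H).
Matching residues: H1, K17.

1, 17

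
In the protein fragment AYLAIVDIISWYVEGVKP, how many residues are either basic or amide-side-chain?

Basic: H, K, R. Amide-side-chain: N, Q.
Basic residues here: K17 (1).
Amide-side-chain residues here: none (0).
The two groups share no amino acid, so total = 1 + 0 = 1.

1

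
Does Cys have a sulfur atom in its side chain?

Yes

Only Cys (C) and Met (M) have a sulfur atom in the side chain.
Cysteine is in this group.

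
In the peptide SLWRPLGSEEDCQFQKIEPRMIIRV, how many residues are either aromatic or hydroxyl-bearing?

4

Aromatic: F, W, Y. Hydroxyl-bearing: S, T, Y.
Aromatic residues here: W3, F14 (2).
Hydroxyl-bearing residues here: S1, S8 (2).
(Y belongs to both groups, but none appear in this sequence.) Total = 2 + 2 = 4.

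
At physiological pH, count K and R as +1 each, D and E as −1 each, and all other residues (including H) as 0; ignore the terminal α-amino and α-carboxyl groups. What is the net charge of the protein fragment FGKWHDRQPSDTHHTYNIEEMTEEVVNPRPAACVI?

Positive (K, R): K3, R7, R29 → +3.
Negative (D, E): D6, D11, E19, E20, E23, E24 → −6.
Net charge = (+3) + (−6) = −3.

-3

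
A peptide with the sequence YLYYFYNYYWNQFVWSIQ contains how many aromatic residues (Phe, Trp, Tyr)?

10

Matching residues: Y1, Y3, Y4, F5, Y6, Y8, Y9, W10, F13, W15.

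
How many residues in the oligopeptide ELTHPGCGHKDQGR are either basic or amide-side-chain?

Basic: H, K, R. Amide-side-chain: N, Q.
Basic residues here: H4, H9, K10, R14 (4).
Amide-side-chain residues here: Q12 (1).
The two groups share no amino acid, so total = 4 + 1 = 5.

5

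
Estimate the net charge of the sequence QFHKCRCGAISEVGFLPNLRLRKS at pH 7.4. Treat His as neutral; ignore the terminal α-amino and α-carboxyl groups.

+4

At pH ~7.4 the Lys and Arg side chains are protonated (+1), the Asp and Glu side chains are deprotonated (−1), and with His taken as neutral all other side chains carry no charge.
Positive (K, R): K4, R6, R20, R22, K23 → +5.
Negative (D, E): E12 → −1.
Net charge = (+5) + (−1) = +4.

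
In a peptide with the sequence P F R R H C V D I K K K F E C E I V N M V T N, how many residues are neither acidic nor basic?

Acidic: D, E. Basic: K, R, H. All other residues are neither.
Matching residues: P1, F2, C6, V7, I9, F13, C15, I17, V18, N19, M20, V21, T22, N23.

14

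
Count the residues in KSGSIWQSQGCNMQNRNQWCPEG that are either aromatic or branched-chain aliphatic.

3

Aromatic: F, W, Y. Branched-chain aliphatic: I, L, V.
Aromatic residues here: W6, W19 (2).
Branched-chain aliphatic residues here: I5 (1).
The two groups share no amino acid, so total = 2 + 1 = 3.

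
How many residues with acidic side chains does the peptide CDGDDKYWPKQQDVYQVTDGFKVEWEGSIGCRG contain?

Only D (aspartate) and E (glutamate) carry a side-chain carboxylic acid.
Matching residues: D2, D4, D5, D13, D19, E24, E26.

7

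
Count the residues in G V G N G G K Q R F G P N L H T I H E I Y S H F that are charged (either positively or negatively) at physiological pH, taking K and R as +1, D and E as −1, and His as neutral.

Charged side chains at pH ~7.4: K, R (positive); D, E (negative).
Matching residues: K7, R9, E19.

3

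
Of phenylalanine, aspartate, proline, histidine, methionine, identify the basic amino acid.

The basic amino acids are Lys (K), Arg (R), and His (H).
Of the listed options, only histidine belongs to this group.

histidine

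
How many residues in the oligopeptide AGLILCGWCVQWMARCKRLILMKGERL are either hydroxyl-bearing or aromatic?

Hydroxyl-bearing: S, T, Y. Aromatic: F, W, Y.
Hydroxyl-bearing residues here: none (0).
Aromatic residues here: W8, W12 (2).
(Y belongs to both groups, but none appear in this sequence.) Total = 0 + 2 = 2.

2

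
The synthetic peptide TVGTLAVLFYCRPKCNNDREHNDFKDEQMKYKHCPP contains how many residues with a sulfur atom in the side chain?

Cysteine (C, thiol) and methionine (M, thioether) are the two sulfur-containing amino acids.
Matching residues: C11, C15, M29, C34.

4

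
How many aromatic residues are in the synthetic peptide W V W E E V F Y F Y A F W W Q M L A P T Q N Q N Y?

10

F, W, and Y each carry an aromatic ring on the side chain.
Matching residues: W1, W3, F7, Y8, F9, Y10, F12, W13, W14, Y25.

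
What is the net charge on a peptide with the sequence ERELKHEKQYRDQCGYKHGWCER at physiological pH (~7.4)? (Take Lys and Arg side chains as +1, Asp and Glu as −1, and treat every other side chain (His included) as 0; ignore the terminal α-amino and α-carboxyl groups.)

+1

Positive (K, R): R2, K5, K8, R11, K17, R23 → +6.
Negative (D, E): E1, E3, E7, D12, E22 → −5.
Net charge = (+6) + (−5) = +1.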